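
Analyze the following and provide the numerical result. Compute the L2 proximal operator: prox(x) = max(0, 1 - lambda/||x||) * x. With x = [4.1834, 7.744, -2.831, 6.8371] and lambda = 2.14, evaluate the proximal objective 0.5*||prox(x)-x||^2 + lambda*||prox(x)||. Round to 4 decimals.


Step 1: Compute ||x||.
||x|| = 11.4992
Step 2: Compute scaling factor.
scale = max(0, 1 - 2.14/11.4992) = 0.8139
Step 3: prox(x) = [3.4049, 6.3028, -2.3041, 5.5647]
||prox(x)|| = 9.3592
Step 4: Proximal objective.
0.5*||prox-x||^2 = 2.2898
lambda*||prox|| = 20.0287
Total = 22.3184


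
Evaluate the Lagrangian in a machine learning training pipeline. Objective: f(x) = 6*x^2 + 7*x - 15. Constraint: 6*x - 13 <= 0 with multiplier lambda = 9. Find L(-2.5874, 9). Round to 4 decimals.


Step 1: Evaluate f(x).
f(-2.5874) = 6*(-2.5874)^2 + 7*(-2.5874) - 15 = 7.056
Step 2: Evaluate g(x).
g(-2.5874) = 6*-2.5874 - 13 = -28.5244
Step 3: Compute Lagrangian.
L = 7.056 + 9*-28.5244 = -249.6636


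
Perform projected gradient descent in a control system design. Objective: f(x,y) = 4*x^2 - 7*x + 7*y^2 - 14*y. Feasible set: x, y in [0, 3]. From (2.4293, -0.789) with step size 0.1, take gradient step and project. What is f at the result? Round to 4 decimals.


Step 1: Compute gradient at (2.4293, -0.789).
grad_x = 2*4*2.4293 - 7 = 12.4344
grad_y = 2*7*-0.789 - 14 = -25.046
Step 2: Gradient step.
x_raw = 2.4293 - 0.1*12.4344 = 1.1859
y_raw = -0.789 - 0.1*-25.046 = 1.7156
Step 3: Project onto [0, 3].
x_proj = clip(1.1859) = 1.1859
y_proj = clip(1.7156) = 1.7156
Step 4: Evaluate f.
f(1.1859, 1.7156) = -6.0914


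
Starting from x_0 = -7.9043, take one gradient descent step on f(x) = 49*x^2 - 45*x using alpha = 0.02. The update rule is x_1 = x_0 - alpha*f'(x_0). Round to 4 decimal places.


We compute the gradient at x_0 and apply the update.
f'(x) = 98*x - 45
f'(-7.9043) = 98*-7.9043 - 45 = -819.6214
x_1 = -7.9043 - 0.02*-819.6214 = 8.4881


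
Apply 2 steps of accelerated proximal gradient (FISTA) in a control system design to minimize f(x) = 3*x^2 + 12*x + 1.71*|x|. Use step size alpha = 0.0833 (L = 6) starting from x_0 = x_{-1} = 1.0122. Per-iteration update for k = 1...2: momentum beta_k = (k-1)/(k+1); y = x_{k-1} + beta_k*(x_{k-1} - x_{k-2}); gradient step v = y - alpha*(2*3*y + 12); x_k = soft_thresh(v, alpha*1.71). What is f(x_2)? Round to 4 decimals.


FISTA on f(x) = 3*x^2 + 12*x + 1.71*|x|
L = 6, alpha = 0.0833
Iteration 1: beta = 0.0, y = 1.0122 + 0.0*(1.0122 - 1.0122) = 1.0122
  grad(y) = 18.0732, v = y - alpha*grad = -0.4933
  prox(v) = soft_thresh(-0.4933, 0.1424) = -0.3509
Iteration 2: beta = 0.3333, y = -0.3509 + 0.3333*(-0.3509 - 1.0122) = -0.8052
  grad(y) = 7.1688, v = y - alpha*grad = -1.4024
  prox(v) = soft_thresh(-1.4024, 0.1424) = -1.2599
f(x_2) = 3*(-1.2599)^2 + 12*(-1.2599) + 1.71*|-1.2599| = -8.2024


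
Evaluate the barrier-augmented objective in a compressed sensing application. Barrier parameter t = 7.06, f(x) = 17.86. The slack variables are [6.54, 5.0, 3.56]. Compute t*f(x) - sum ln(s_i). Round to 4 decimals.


Step 1: Compute log-barrier.
ln values: [1.8779, 1.6094, 1.2698]
phi = -(1.8779 + 1.6094 + 1.2698) = -4.7571
Step 2: Compute augmented objective.
t*f(x) = 7.06*17.86 = 126.0916
Total = 126.0916 - 4.7571 = 121.3345


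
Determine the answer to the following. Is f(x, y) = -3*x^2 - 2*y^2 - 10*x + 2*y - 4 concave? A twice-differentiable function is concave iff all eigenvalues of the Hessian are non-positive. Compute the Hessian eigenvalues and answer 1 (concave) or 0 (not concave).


The Hessian of f(x,y) = -3*x^2 - 2*y^2 - 10*x + 2*y - 4 is:
H = [[-6, 0], [0, -4]]
Trace = -6 - 4 = -10
Determinant = -6*-4 - (0)^2 = 24
Discriminant = (-10)^2 - 4*24 = 4.0
Eigenvalues: lambda_1 = -6.0, lambda_2 = -4.0
The function is concave.

1


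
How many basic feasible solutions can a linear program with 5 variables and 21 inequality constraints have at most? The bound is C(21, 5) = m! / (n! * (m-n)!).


Each vertex corresponds to some choice of n active constraints out of m, so the number of vertices is at most C(m, n) = m! / (n!(m-n)!).
m = 21, n = 5
Numerator: 21 * 20 * 19 * 18 * 17
Denominator: 5! = 120
C(21, 5) = 20349


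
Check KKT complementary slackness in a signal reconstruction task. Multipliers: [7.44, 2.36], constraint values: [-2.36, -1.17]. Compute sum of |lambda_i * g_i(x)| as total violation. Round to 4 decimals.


KKT complementary slackness check:
lambda_1 * g_1 = 7.44 * -2.36 = -17.5584
lambda_2 * g_2 = 2.36 * -1.17 = -2.7612
Total violation = 17.5584 + 2.7612 = 20.3196


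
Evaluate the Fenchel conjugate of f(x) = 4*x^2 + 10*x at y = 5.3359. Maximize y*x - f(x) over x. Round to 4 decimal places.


f*(y) = sup_x {y*x - a*x^2 - b*x} = sup_x {(y-b)*x - a*x^2}
FOC: (y - b) - 2a*x = 0 => x* = (y - b)/(2a)
x* = (5.3359 - 10)/(2*4) = -0.583
f*(5.3359) = (y-b)^2/(4a) = (5.3359 - 10)^2/(4*4)
= 21.7538/16 = 1.3596


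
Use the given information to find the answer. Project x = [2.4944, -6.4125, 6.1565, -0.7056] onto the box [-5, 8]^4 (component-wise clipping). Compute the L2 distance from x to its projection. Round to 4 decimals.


Project each component onto [-5, 8].
clip(2.4944) = 2.4944, clip(-6.4125) = -5.0, clip(6.1565) = 6.1565, clip(-0.7056) = -0.7056
Projection = [2.4944, -5.0, 6.1565, -0.7056]
Squared diffs: [0.0, 1.9952, 0.0, 0.0]
Distance = sqrt(1.9952) = 1.4125


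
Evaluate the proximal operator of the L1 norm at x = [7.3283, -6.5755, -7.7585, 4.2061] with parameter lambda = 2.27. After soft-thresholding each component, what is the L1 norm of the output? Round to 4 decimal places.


Soft-thresholding with lambda = 2.27:
prox(7.3283) = sign(7.3283)*max(|7.3283| - 2.27, 0) = 5.0583
prox(-6.5755) = sign(-6.5755)*max(|-6.5755| - 2.27, 0) = -4.3055
prox(-7.7585) = sign(-7.7585)*max(|-7.7585| - 2.27, 0) = -5.4885
prox(4.2061) = sign(4.2061)*max(|4.2061| - 2.27, 0) = 1.9361
prox(x) = [5.0583, -4.3055, -5.4885, 1.9361]
||prox(x)||_1 = 5.0583 + 4.3055 + 5.4885 + 1.9361 = 16.7884


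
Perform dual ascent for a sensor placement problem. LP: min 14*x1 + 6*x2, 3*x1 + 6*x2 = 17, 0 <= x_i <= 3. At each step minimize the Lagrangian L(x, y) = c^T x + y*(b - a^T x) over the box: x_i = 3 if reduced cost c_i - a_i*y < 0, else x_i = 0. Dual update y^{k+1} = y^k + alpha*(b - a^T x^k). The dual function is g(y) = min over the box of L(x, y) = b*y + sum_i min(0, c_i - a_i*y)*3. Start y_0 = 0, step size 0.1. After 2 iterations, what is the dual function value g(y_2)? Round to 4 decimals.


Dual ascent for LP: min 14*x1 + 6*x2, 3*x1 + 6*x2 = 17, 0 <= x_i <= 3
Step 1: y^k = 0.0, reduced costs: (14.0, 6.0)
  x^k = (0.0, 0.0), subgradient = b - a^T x = 17.0
  y^{k+1} = 0.0 + 0.1*17.0 = 1.7
Step 2: y^k = 1.7, reduced costs: (8.9, -4.2)
  x^k = (0.0, 3.0), subgradient = b - a^T x = -1.0
  y^{k+1} = 1.7 + 0.1*-1.0 = 1.6
Dual objective at y_2 = 1.6: reduced costs (9.2, -3.6), box minimizer x = (0.0, 3.0)
g(y_2) = b*y + (c1 - a1*y)*x1 + (c2 - a2*y)*x2 = 17*1.6 + 9.2*0.0 + (-3.6)*3.0 = 27.2 + 0.0 - 10.8 = 16.4


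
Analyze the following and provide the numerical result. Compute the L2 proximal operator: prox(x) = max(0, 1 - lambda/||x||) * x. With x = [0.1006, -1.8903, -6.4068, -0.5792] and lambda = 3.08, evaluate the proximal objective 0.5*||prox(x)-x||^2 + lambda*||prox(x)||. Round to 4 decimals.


Step 1: Compute ||x||.
||x|| = 6.7057
Step 2: Compute scaling factor.
scale = max(0, 1 - 3.08/6.7057) = 0.5407
Step 3: prox(x) = [0.0544, -1.0221, -3.4641, -0.3132]
||prox(x)|| = 3.6257
Step 4: Proximal objective.
0.5*||prox-x||^2 = 4.7432
lambda*||prox|| = 11.1672
Total = 15.9102


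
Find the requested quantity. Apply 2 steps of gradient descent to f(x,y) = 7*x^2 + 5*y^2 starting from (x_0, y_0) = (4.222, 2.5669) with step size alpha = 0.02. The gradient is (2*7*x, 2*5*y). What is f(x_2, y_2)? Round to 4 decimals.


Gradient descent on f(x,y) = 7*x^2 + 5*y^2.
Starting point: (4.222, 2.5669), alpha = 0.02
Step 1: grad_x = 2*7*4.222 = 59.108, grad_y = 2*5*2.5669 = 25.669
  x_1 = 4.222 - 0.02*59.108 = 3.0398
  y_1 = 2.5669 - 0.02*25.669 = 2.0535
Step 2: grad_x = 2*7*3.0398 = 42.5578, grad_y = 2*5*2.0535 = 20.5352
  x_2 = 3.0398 - 0.02*42.5578 = 2.1887
  y_2 = 2.0535 - 0.02*20.5352 = 1.6428
f(2.1887, 1.6428) = 7*2.1887^2 + 5*1.6428^2 = 47.0266


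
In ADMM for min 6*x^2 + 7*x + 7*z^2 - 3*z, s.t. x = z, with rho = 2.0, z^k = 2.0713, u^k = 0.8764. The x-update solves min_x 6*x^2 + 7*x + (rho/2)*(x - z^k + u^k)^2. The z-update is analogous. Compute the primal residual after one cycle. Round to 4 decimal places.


ADMM iteration with rho = 2.0, z^k = 2.0713, u^k = 0.8764
Step 1: x-update.
Minimize 6*x^2 + 7*x + (2.0/2)*(x - 2.0713 + 0.8764)^2
FOC: (2*6 + 2.0)*x = -7 + 2.0*(2.0713 - 0.8764)
x^{k+1} = -0.3293
Step 2: z-update.
Minimize 7*z^2 - 3*z + (2.0/2)*(-0.3293 - z + 0.8764)^2
FOC: (2*7 + 2.0)*z = 3 + 2.0*(-0.3293 + 0.8764)
z^{k+1} = 0.2559
Step 3: u-update.
u^{k+1} = 0.8764 - 0.3293 - 0.2559 = 0.2912
Step 4: Primal residual = |-0.3293 - 0.2559| = 0.5852


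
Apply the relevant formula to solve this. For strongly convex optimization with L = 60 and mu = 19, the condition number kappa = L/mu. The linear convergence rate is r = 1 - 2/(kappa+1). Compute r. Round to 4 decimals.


Step 1: Compute the condition number.
kappa = L/mu = 60/19 = 3.1579
Step 2: Compute the convergence rate.
r = 1 - 2/(kappa + 1) = 1 - 2*mu/(L + mu) = (L - mu)/(L + mu) = 41/79 = 0.519


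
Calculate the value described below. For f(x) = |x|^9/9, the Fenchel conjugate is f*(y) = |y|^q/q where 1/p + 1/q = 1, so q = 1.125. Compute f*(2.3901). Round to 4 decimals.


The conjugate exponent q satisfies 1/p + 1/q = 1.
p = 9, so q = 9/(9 - 1) = 1.125
|y|^q = 2.3901^1.125 = 2.6651
f*(2.3901) = 2.6651 / 1.125 = 2.369


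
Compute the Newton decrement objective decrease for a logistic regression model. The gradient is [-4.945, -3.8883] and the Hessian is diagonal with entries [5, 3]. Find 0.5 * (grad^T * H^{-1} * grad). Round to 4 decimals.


Step 1: H is diagonal, so H^(-1) * g = [-0.989, -1.2961].
Step 2: g^T H^(-1) g = sum_i g_i^2 / H_ii
  = (-4.945)^2/5 + (-3.8883)^2/3
  = 4.8906 + 5.0396 = 9.9302
Step 3: Objective decrease = 0.5 * g^T H^(-1) g = 4.9651


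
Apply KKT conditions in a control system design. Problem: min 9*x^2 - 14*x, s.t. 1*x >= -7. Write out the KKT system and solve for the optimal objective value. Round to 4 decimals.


Step 1: Try lambda = 0 (constraint inactive).
Stationarity: 2*9*x - 14 = 0
x* = 14/(2*9) = 7/9 = 0.7778 (rounded; the exact value 7/9 is used below)
Check constraint: 1*0.7778 = 0.7778 >= -7 -- satisfied.
Step 2: Compute optimal value.
f(x*) = 9*(7/9)^2 - 14*(7/9) = -5.4444


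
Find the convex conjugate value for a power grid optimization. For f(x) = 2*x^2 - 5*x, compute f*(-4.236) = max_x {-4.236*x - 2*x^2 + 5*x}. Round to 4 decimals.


f*(y) = sup_x {y*x - a*x^2 - b*x} = sup_x {(y-b)*x - a*x^2}
FOC: (y - b) - 2a*x = 0 => x* = (y - b)/(2a)
x* = (-4.236 + 5)/(2*2) = 0.191
f*(-4.236) = (y-b)^2/(4a) = (-4.236 + 5)^2/(4*2)
= 0.5837/8 = 0.073


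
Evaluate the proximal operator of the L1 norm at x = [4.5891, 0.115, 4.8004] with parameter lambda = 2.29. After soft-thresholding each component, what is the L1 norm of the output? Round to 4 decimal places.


Soft-thresholding with lambda = 2.29:
prox(4.5891) = sign(4.5891)*max(|4.5891| - 2.29, 0) = 2.2991
prox(0.115) = sign(0.115)*max(|0.115| - 2.29, 0) = 0.0
prox(4.8004) = sign(4.8004)*max(|4.8004| - 2.29, 0) = 2.5104
prox(x) = [2.2991, 0.0, 2.5104]
||prox(x)||_1 = 2.2991 + 0.0 + 2.5104 = 4.8095


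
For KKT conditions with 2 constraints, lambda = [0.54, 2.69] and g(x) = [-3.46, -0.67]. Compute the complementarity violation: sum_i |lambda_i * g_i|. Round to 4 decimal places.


KKT complementary slackness check:
lambda_1 * g_1 = 0.54 * -3.46 = -1.8684
lambda_2 * g_2 = 2.69 * -0.67 = -1.8023
Total violation = 1.8684 + 1.8023 = 3.6707


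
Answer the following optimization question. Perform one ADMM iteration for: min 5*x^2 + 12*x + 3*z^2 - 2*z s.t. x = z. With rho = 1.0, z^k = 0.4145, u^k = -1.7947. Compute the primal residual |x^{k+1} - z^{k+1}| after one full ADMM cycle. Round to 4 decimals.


ADMM iteration with rho = 1.0, z^k = 0.4145, u^k = -1.7947
Step 1: x-update.
Minimize 5*x^2 + 12*x + (1.0/2)*(x - 0.4145 - 1.7947)^2
FOC: (2*5 + 1.0)*x = -12 + 1.0*(0.4145 + 1.7947)
x^{k+1} = -0.8901
Step 2: z-update.
Minimize 3*z^2 - 2*z + (1.0/2)*(-0.8901 - z - 1.7947)^2
FOC: (2*3 + 1.0)*z = 2 + 1.0*(-0.8901 - 1.7947)
z^{k+1} = -0.0978
Step 3: u-update.
u^{k+1} = -1.7947 - 0.8901 + 0.0978 = -2.5869
Step 4: Primal residual = |-0.8901 + 0.0978| = 0.7922


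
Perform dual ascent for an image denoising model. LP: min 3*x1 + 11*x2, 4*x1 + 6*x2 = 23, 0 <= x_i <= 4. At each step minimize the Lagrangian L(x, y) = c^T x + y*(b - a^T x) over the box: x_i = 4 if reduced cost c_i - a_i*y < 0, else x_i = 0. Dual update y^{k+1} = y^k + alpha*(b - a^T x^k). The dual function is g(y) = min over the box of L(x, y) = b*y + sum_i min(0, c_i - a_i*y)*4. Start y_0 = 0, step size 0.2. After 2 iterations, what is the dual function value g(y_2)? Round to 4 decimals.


Dual ascent for LP: min 3*x1 + 11*x2, 4*x1 + 6*x2 = 23, 0 <= x_i <= 4
Step 1: y^k = 0.0, reduced costs: (3.0, 11.0)
  x^k = (0.0, 0.0), subgradient = b - a^T x = 23.0
  y^{k+1} = 0.0 + 0.2*23.0 = 4.6
Step 2: y^k = 4.6, reduced costs: (-15.4, -16.6)
  x^k = (4.0, 4.0), subgradient = b - a^T x = -17.0
  y^{k+1} = 4.6 + 0.2*-17.0 = 1.2
Dual objective at y_2 = 1.2: reduced costs (-1.8, 3.8), box minimizer x = (4.0, 0.0)
g(y_2) = b*y + (c1 - a1*y)*x1 + (c2 - a2*y)*x2 = 23*1.2 + (-1.8)*4.0 + 3.8*0.0 = 27.6 - 7.2 + 0.0 = 20.4


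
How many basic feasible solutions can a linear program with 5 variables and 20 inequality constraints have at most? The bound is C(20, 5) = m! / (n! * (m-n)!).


Each vertex corresponds to some choice of n active constraints out of m, so the number of vertices is at most C(m, n) = m! / (n!(m-n)!).
m = 20, n = 5
Numerator: 20 * 19 * 18 * 17 * 16
Denominator: 5! = 120
C(20, 5) = 15504


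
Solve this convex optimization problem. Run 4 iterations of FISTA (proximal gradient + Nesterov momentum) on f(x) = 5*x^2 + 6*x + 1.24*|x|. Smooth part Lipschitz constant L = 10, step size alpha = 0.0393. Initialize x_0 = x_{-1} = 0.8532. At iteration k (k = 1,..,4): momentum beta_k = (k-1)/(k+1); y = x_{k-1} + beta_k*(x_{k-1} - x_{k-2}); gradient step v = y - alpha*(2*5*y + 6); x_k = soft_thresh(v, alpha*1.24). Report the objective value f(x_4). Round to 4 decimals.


FISTA on f(x) = 5*x^2 + 6*x + 1.24*|x|
L = 10, alpha = 0.0393
Iteration 1: beta = 0.0, y = 0.8532 + 0.0*(0.8532 - 0.8532) = 0.8532
  grad(y) = 14.532, v = y - alpha*grad = 0.2821
  prox(v) = soft_thresh(0.2821, 0.0487) = 0.2334
Iteration 2: beta = 0.3333, y = 0.2334 + 0.3333*(0.2334 - 0.8532) = 0.0267
  grad(y) = 6.2675, v = y - alpha*grad = -0.2196
  prox(v) = soft_thresh(-0.2196, 0.0487) = -0.1708
Iteration 3: beta = 0.5, y = -0.1708 + 0.5*(-0.1708 - 0.2334) = -0.3729
  grad(y) = 2.2707, v = y - alpha*grad = -0.4622
  prox(v) = soft_thresh(-0.4622, 0.0487) = -0.4134
Iteration 4: beta = 0.6, y = -0.4134 + 0.6*(-0.4134 + 0.1708) = -0.559
  grad(y) = 0.41, v = y - alpha*grad = -0.5751
  prox(v) = soft_thresh(-0.5751, 0.0487) = -0.5264
f(x_4) = 5*(-0.5264)^2 + 6*(-0.5264) + 1.24*|-0.5264| = -1.1202


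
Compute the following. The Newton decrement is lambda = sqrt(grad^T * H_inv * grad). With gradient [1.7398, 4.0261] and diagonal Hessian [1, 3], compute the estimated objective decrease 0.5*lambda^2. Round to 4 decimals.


Step 1: H is diagonal, so H^(-1) * g = [1.7398, 1.342].
Step 2: g^T H^(-1) g = sum_i g_i^2 / H_ii
  = (1.7398)^2/1 + (4.0261)^2/3
  = 3.0269 + 5.4032 = 8.4301
Step 3: Objective decrease = 0.5 * g^T H^(-1) g = 4.215


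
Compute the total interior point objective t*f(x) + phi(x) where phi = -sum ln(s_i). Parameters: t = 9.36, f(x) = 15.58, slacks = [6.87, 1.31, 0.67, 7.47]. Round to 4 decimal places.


Step 1: Compute log-barrier.
ln values: [1.9272, 0.27, -0.4005, 2.0109]
phi = -(1.9272 + 0.27 - 0.4005 + 2.0109) = -3.8076
Step 2: Compute augmented objective.
t*f(x) = 9.36*15.58 = 145.8288
Total = 145.8288 - 3.8076 = 142.0212


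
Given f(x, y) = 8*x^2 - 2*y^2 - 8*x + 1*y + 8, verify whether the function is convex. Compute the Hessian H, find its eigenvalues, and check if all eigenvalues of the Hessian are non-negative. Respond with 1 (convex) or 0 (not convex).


The Hessian of f(x,y) = 8*x^2 - 2*y^2 - 8*x + 1*y + 8 is:
H = [[16, 0], [0, -4]]
Trace = 16 - 4 = 12
Determinant = 16*-4 - (0)^2 = -64
Discriminant = (12)^2 - 4*-64 = 400.0
Eigenvalues: lambda_1 = -4.0, lambda_2 = 16.0
The function is not convex.

0


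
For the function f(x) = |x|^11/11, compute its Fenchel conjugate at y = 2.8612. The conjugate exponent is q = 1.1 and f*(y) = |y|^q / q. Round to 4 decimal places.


The conjugate exponent q satisfies 1/p + 1/q = 1.
p = 11, so q = 11/(11 - 1) = 1.1
|y|^q = 2.8612^1.1 = 3.1784
f*(2.8612) = 3.1784 / 1.1 = 2.8894


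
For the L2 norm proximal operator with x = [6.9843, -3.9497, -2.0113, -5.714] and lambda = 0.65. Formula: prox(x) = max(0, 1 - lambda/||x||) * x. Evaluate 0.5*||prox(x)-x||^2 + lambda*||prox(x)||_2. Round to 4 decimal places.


Step 1: Compute ||x||.
||x|| = 10.0536
Step 2: Compute scaling factor.
scale = max(0, 1 - 0.65/10.0536) = 0.9353
Step 3: prox(x) = [6.5327, -3.6943, -1.8813, -5.3446]
||prox(x)|| = 9.4036
Step 4: Proximal objective.
0.5*||prox-x||^2 = 0.2113
lambda*||prox|| = 6.1123
Total = 6.3236


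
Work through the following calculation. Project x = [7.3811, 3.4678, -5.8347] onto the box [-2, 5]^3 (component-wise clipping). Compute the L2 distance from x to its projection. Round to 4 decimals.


Project each component onto [-2, 5].
clip(7.3811) = 5.0, clip(3.4678) = 3.4678, clip(-5.8347) = -2.0
Projection = [5.0, 3.4678, -2.0]
Squared diffs: [5.6696, 0.0, 14.7049]
Distance = sqrt(20.3745) = 4.5138


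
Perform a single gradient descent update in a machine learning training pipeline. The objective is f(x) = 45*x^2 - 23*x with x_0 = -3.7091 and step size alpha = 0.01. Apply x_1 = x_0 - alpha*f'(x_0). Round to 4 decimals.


We compute the gradient at x_0 and apply the update.
f'(x) = 90*x - 23
f'(-3.7091) = 90*-3.7091 - 23 = -356.819
x_1 = -3.7091 - 0.01*-356.819 = -0.1409


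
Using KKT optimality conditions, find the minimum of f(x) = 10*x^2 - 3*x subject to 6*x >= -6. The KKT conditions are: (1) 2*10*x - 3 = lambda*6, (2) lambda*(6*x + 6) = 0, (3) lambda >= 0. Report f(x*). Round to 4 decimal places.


Step 1: Try lambda = 0 (constraint inactive).
Stationarity: 2*10*x - 3 = 0
x* = 3/(2*10) = 0.15
Check constraint: 6*0.15 = 0.9 >= -6 -- satisfied.
Step 2: Compute optimal value.
f(x*) = 10*0.15^2 - 3*0.15 = -0.225


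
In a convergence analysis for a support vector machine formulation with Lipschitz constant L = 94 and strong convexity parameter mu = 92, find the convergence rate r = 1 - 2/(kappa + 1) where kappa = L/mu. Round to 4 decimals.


Step 1: Compute the condition number.
kappa = L/mu = 94/92 = 1.0217
Step 2: Compute the convergence rate.
r = 1 - 2/(kappa + 1) = 1 - 2*mu/(L + mu) = (L - mu)/(L + mu) = 2/186 = 0.0108


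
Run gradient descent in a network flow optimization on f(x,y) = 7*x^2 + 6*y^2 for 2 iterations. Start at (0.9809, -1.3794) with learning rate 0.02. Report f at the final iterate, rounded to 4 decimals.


Gradient descent on f(x,y) = 7*x^2 + 6*y^2.
Starting point: (0.9809, -1.3794), alpha = 0.02
Step 1: grad_x = 2*7*0.9809 = 13.7326, grad_y = 2*6*-1.3794 = -16.5528
  x_1 = 0.9809 - 0.02*13.7326 = 0.7062
  y_1 = -1.3794 - 0.02*-16.5528 = -1.0483
Step 2: grad_x = 2*7*0.7062 = 9.8875, grad_y = 2*6*-1.0483 = -12.5801
  x_2 = 0.7062 - 0.02*9.8875 = 0.5085
  y_2 = -1.0483 - 0.02*-12.5801 = -0.7967
f(0.5085, -0.7967) = 7*0.5085^2 + 6*(-0.7967)^2 = 5.6188


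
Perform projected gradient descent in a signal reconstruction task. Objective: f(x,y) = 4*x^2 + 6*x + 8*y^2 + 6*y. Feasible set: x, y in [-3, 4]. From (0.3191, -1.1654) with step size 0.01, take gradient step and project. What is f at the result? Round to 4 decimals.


Step 1: Compute gradient at (0.3191, -1.1654).
grad_x = 2*4*0.3191 + 6 = 8.5528
grad_y = 2*8*-1.1654 + 6 = -12.6464
Step 2: Gradient step.
x_raw = 0.3191 - 0.01*8.5528 = 0.2336
y_raw = -1.1654 - 0.01*-12.6464 = -1.0389
Step 3: Project onto [-3, 4].
x_proj = clip(0.2336) = 0.2336
y_proj = clip(-1.0389) = -1.0389
Step 4: Evaluate f.
f(0.2336, -1.0389) = 4.0211


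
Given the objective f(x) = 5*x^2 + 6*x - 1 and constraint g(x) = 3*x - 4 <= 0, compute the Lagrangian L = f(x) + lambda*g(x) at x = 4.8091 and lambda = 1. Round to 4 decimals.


Step 1: Evaluate f(x).
f(4.8091) = 5*4.8091^2 + 6*4.8091 - 1 = 143.4918
Step 2: Evaluate g(x).
g(4.8091) = 3*4.8091 - 4 = 10.4273
Step 3: Compute Lagrangian.
L = 143.4918 + 1*10.4273 = 153.9191


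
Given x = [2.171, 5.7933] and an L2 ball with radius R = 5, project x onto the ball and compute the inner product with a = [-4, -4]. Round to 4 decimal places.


Step 1: Compute ||x|| (intermediates to 6 decimals).
||x|| = sqrt(2.171^2 + 5.7933^2) = 6.186725
Step 2: Project.
Since ||x|| > R, scale = R/||x|| = 5/6.186725 = 0.808182, proj(x) = scale * x
proj(x) = [1.754563, 4.682041]
Step 3: Dot product.
a^T * proj(x) = -4*1.754563 - 4*4.682041 = -25.7464


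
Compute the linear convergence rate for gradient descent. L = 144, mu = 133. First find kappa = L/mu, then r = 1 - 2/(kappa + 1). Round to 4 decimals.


Step 1: Compute the condition number.
kappa = L/mu = 144/133 = 1.0827
Step 2: Compute the convergence rate.
r = 1 - 2/(kappa + 1) = 1 - 2*mu/(L + mu) = (L - mu)/(L + mu) = 11/277 = 0.0397


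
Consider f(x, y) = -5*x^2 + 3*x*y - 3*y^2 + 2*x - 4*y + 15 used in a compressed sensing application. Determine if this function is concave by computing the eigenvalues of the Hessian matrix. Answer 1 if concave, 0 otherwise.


The Hessian of f(x,y) = -5*x^2 + 3*x*y - 3*y^2 + 2*x - 4*y + 15 is:
H = [[-10, 3], [3, -6]]
Trace = -10 - 6 = -16
Determinant = -10*-6 - (3)^2 = 51
Discriminant = (-16)^2 - 4*51 = 52.0
Eigenvalues: lambda_1 = -11.6056, lambda_2 = -4.3944
The function is concave.

1


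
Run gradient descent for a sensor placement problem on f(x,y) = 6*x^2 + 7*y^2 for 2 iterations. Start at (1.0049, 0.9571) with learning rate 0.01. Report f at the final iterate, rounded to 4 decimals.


Gradient descent on f(x,y) = 6*x^2 + 7*y^2.
Starting point: (1.0049, 0.9571), alpha = 0.01
Step 1: grad_x = 2*6*1.0049 = 12.0588, grad_y = 2*7*0.9571 = 13.3994
  x_1 = 1.0049 - 0.01*12.0588 = 0.8843
  y_1 = 0.9571 - 0.01*13.3994 = 0.8231
Step 2: grad_x = 2*6*0.8843 = 10.6117, grad_y = 2*7*0.8231 = 11.5235
  x_2 = 0.8843 - 0.01*10.6117 = 0.7782
  y_2 = 0.8231 - 0.01*11.5235 = 0.7079
f(0.7782, 0.7079) = 6*0.7782^2 + 7*0.7079^2 = 7.1411


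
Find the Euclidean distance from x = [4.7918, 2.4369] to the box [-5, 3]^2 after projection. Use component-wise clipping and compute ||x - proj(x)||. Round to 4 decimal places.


Project each component onto [-5, 3].
clip(4.7918) = 3.0, clip(2.4369) = 2.4369
Projection = [3.0, 2.4369]
Squared diffs: [3.2105, 0.0]
Distance = sqrt(3.2105) = 1.7918


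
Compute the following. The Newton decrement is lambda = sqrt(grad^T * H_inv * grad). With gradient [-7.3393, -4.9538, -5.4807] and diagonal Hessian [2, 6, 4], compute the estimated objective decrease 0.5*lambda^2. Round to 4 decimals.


Step 1: H is diagonal, so H^(-1) * g = [-3.6697, -0.8256, -1.3702].
Step 2: g^T H^(-1) g = sum_i g_i^2 / H_ii
  = (-7.3393)^2/2 + (-4.9538)^2/6 + (-5.4807)^2/4
  = 26.9327 + 4.09 + 7.5095 = 38.5322
Step 3: Objective decrease = 0.5 * g^T H^(-1) g = 19.2661


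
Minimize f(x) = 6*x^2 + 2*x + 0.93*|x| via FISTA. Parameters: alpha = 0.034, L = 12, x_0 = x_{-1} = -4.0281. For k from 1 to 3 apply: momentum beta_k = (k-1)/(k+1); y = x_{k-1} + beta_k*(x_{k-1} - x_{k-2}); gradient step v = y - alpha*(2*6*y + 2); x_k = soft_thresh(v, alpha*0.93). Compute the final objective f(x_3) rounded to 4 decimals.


FISTA on f(x) = 6*x^2 + 2*x + 0.93*|x|
L = 12, alpha = 0.034
Iteration 1: beta = 0.0, y = -4.0281 + 0.0*(-4.0281 + 4.0281) = -4.0281
  grad(y) = -46.3372, v = y - alpha*grad = -2.4526
  prox(v) = soft_thresh(-2.4526, 0.0316) = -2.421
Iteration 2: beta = 0.3333, y = -2.421 + 0.3333*(-2.421 + 4.0281) = -1.8853
  grad(y) = -20.6238, v = y - alpha*grad = -1.1841
  prox(v) = soft_thresh(-1.1841, 0.0316) = -1.1525
Iteration 3: beta = 0.5, y = -1.1525 + 0.5*(-1.1525 + 2.421) = -0.5182
  grad(y) = -4.2187, v = y - alpha*grad = -0.3748
  prox(v) = soft_thresh(-0.3748, 0.0316) = -0.3432
f(x_3) = 6*(-0.3432)^2 + 2*(-0.3432) + 0.93*|-0.3432| = 0.3394


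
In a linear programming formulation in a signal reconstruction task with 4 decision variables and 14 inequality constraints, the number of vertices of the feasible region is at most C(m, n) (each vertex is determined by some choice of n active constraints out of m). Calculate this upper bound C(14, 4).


Each vertex corresponds to some choice of n active constraints out of m, so the number of vertices is at most C(m, n) = m! / (n!(m-n)!).
m = 14, n = 4
Numerator: 14 * 13 * 12 * 11
Denominator: 4! = 24
C(14, 4) = 1001


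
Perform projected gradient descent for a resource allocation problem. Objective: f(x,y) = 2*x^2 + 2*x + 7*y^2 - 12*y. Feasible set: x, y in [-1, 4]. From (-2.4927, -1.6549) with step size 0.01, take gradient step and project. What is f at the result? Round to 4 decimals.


Step 1: Compute gradient at (-2.4927, -1.6549).
grad_x = 2*2*-2.4927 + 2 = -7.9708
grad_y = 2*7*-1.6549 - 12 = -35.1686
Step 2: Gradient step.
x_raw = -2.4927 - 0.01*-7.9708 = -2.413
y_raw = -1.6549 - 0.01*-35.1686 = -1.3032
Step 3: Project onto [-1, 4].
x_proj = clip(-2.413) = -1.0
y_proj = clip(-1.3032) = -1.0
Step 4: Evaluate f.
f(-1.0, -1.0) = 19.0


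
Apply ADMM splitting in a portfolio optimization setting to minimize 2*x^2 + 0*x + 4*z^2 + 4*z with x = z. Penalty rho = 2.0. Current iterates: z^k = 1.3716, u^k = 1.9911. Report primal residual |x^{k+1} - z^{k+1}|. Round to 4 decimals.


ADMM iteration with rho = 2.0, z^k = 1.3716, u^k = 1.9911
Step 1: x-update.
Minimize 2*x^2 + 0*x + (2.0/2)*(x - 1.3716 + 1.9911)^2
FOC: (2*2 + 2.0)*x = 0 + 2.0*(1.3716 - 1.9911)
x^{k+1} = -0.2065
Step 2: z-update.
Minimize 4*z^2 + 4*z + (2.0/2)*(-0.2065 - z + 1.9911)^2
FOC: (2*4 + 2.0)*z = -4 + 2.0*(-0.2065 + 1.9911)
z^{k+1} = -0.0431
Step 3: u-update.
u^{k+1} = 1.9911 - 0.2065 + 0.0431 = 1.8277
Step 4: Primal residual = |-0.2065 + 0.0431| = 0.1634


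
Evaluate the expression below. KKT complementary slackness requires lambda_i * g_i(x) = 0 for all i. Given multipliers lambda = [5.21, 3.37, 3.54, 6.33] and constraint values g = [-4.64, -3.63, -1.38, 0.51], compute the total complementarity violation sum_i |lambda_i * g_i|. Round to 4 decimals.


KKT complementary slackness check:
lambda_1 * g_1 = 5.21 * -4.64 = -24.1744
lambda_2 * g_2 = 3.37 * -3.63 = -12.2331
lambda_3 * g_3 = 3.54 * -1.38 = -4.8852
lambda_4 * g_4 = 6.33 * 0.51 = 3.2283
Total violation = 24.1744 + 12.2331 + 4.8852 + 3.2283 = 44.521


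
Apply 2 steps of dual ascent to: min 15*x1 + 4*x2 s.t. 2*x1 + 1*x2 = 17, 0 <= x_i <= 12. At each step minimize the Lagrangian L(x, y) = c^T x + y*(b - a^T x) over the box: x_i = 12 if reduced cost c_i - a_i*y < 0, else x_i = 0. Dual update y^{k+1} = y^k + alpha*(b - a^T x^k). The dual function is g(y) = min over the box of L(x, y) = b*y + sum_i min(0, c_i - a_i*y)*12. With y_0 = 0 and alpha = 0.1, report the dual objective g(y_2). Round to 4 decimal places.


Dual ascent for LP: min 15*x1 + 4*x2, 2*x1 + 1*x2 = 17, 0 <= x_i <= 12
Step 1: y^k = 0.0, reduced costs: (15.0, 4.0)
  x^k = (0.0, 0.0), subgradient = b - a^T x = 17.0
  y^{k+1} = 0.0 + 0.1*17.0 = 1.7
Step 2: y^k = 1.7, reduced costs: (11.6, 2.3)
  x^k = (0.0, 0.0), subgradient = b - a^T x = 17.0
  y^{k+1} = 1.7 + 0.1*17.0 = 3.4
Dual objective at y_2 = 3.4: reduced costs (8.2, 0.6), box minimizer x = (0.0, 0.0)
g(y_2) = b*y + (c1 - a1*y)*x1 + (c2 - a2*y)*x2 = 17*3.4 + 8.2*0.0 + 0.6*0.0 = 57.8 + 0.0 + 0.0 = 57.8


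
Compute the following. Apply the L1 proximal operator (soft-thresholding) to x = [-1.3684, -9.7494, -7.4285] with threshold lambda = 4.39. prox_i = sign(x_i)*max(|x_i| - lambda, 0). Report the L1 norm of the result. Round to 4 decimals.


Soft-thresholding with lambda = 4.39:
prox(-1.3684) = sign(-1.3684)*max(|-1.3684| - 4.39, 0) = 0.0
prox(-9.7494) = sign(-9.7494)*max(|-9.7494| - 4.39, 0) = -5.3594
prox(-7.4285) = sign(-7.4285)*max(|-7.4285| - 4.39, 0) = -3.0385
prox(x) = [0.0, -5.3594, -3.0385]
||prox(x)||_1 = 0.0 + 5.3594 + 3.0385 = 8.3979


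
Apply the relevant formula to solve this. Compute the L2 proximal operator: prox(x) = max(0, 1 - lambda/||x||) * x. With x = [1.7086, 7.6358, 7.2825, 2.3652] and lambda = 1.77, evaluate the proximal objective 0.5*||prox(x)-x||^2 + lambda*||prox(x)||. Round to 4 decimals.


Step 1: Compute ||x||.
||x|| = 10.9478
Step 2: Compute scaling factor.
scale = max(0, 1 - 1.77/10.9478) = 0.8383
Step 3: prox(x) = [1.4324, 6.4013, 6.1051, 1.9828]
||prox(x)|| = 9.1778
Step 4: Proximal objective.
0.5*||prox-x||^2 = 1.5665
lambda*||prox|| = 16.2447
Total = 17.8111


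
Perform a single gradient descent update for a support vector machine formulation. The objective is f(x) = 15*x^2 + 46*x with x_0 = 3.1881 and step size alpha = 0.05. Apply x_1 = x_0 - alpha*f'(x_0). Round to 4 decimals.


We compute the gradient at x_0 and apply the update.
f'(x) = 30*x + 46
f'(3.1881) = 30*3.1881 + 46 = 141.643
x_1 = 3.1881 - 0.05*141.643 = -3.8941


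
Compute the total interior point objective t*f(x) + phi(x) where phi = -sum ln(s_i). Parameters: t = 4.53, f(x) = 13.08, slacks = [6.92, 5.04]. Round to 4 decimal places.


Step 1: Compute log-barrier.
ln values: [1.9344, 1.6174]
phi = -(1.9344 + 1.6174) = -3.5518
Step 2: Compute augmented objective.
t*f(x) = 4.53*13.08 = 59.2524
Total = 59.2524 - 3.5518 = 55.7006


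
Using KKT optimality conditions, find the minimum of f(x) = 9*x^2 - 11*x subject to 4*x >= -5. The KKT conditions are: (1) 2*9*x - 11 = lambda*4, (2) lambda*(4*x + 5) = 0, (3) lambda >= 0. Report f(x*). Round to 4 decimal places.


Step 1: Try lambda = 0 (constraint inactive).
Stationarity: 2*9*x - 11 = 0
x* = 11/(2*9) = 11/18 = 0.6111 (rounded; the exact value 11/18 is used below)
Check constraint: 4*0.6111 = 2.4444 >= -5 -- satisfied.
Step 2: Compute optimal value.
f(x*) = 9*(11/18)^2 - 11*(11/18) = -3.3611


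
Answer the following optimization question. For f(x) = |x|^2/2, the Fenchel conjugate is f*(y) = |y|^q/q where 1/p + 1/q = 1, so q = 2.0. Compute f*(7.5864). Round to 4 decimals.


The conjugate exponent q satisfies 1/p + 1/q = 1.
p = 2, so q = 2/(2 - 1) = 2.0
|y|^q = 7.5864^2.0 = 57.5535
f*(7.5864) = 57.5535 / 2.0 = 28.7767


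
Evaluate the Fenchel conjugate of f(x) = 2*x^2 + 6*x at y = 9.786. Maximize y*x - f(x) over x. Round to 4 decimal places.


f*(y) = sup_x {y*x - a*x^2 - b*x} = sup_x {(y-b)*x - a*x^2}
FOC: (y - b) - 2a*x = 0 => x* = (y - b)/(2a)
x* = (9.786 - 6)/(2*2) = 0.9465
f*(9.786) = (y-b)^2/(4a) = (9.786 - 6)^2/(4*2)
= 14.3338/8 = 1.7917


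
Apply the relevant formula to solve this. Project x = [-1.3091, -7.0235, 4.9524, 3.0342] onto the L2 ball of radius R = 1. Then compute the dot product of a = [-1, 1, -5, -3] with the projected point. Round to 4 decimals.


Step 1: Compute ||x|| (intermediates to 6 decimals).
||x|| = sqrt((-1.3091)^2 + (-7.0235)^2 + 4.9524^2 + 3.0342^2) = 9.207385
Step 2: Project.
Since ||x|| > R, scale = R/||x|| = 1/9.207385 = 0.108608, proj(x) = scale * x
proj(x) = [-0.142179, -0.762808, 0.53787, 0.329538]
Step 3: Dot product.
a^T * proj(x) = -1*(-0.142179) + 1*(-0.762808) - 5*0.53787 - 3*0.329538 = -4.2986


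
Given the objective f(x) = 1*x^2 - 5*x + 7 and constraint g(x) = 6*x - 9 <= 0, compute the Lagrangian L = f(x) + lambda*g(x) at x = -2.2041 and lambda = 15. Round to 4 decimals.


Step 1: Evaluate f(x).
f(-2.2041) = 1*(-2.2041)^2 - 5*(-2.2041) + 7 = 22.8786
Step 2: Evaluate g(x).
g(-2.2041) = 6*-2.2041 - 9 = -22.2246
Step 3: Compute Lagrangian.
L = 22.8786 + 15*-22.2246 = -310.4904


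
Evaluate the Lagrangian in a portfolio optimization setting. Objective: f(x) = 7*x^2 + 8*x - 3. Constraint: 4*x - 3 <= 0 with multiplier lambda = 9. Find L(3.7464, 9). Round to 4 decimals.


Step 1: Evaluate f(x).
f(3.7464) = 7*3.7464^2 + 8*3.7464 - 3 = 125.2198
Step 2: Evaluate g(x).
g(3.7464) = 4*3.7464 - 3 = 11.9856
Step 3: Compute Lagrangian.
L = 125.2198 + 9*11.9856 = 233.0902


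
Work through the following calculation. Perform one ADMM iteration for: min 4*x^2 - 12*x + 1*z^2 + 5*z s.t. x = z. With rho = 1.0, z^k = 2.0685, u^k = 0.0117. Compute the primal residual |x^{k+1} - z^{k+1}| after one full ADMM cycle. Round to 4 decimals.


ADMM iteration with rho = 1.0, z^k = 2.0685, u^k = 0.0117
Step 1: x-update.
Minimize 4*x^2 - 12*x + (1.0/2)*(x - 2.0685 + 0.0117)^2
FOC: (2*4 + 1.0)*x = 12 + 1.0*(2.0685 - 0.0117)
x^{k+1} = 1.5619
Step 2: z-update.
Minimize 1*z^2 + 5*z + (1.0/2)*(1.5619 - z + 0.0117)^2
FOC: (2*1 + 1.0)*z = -5 + 1.0*(1.5619 + 0.0117)
z^{k+1} = -1.1421
Step 3: u-update.
u^{k+1} = 0.0117 + 1.5619 + 1.1421 = 2.7157
Step 4: Primal residual = |1.5619 + 1.1421| = 2.704


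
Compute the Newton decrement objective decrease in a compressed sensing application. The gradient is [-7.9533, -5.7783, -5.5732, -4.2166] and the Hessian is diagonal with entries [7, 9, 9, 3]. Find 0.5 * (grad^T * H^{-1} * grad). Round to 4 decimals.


Step 1: H is diagonal, so H^(-1) * g = [-1.1362, -0.642, -0.6192, -1.4055].
Step 2: g^T H^(-1) g = sum_i g_i^2 / H_ii
  = (-7.9533)^2/7 + (-5.7783)^2/9 + (-5.5732)^2/9 + (-4.2166)^2/3
  = 9.0364 + 3.7099 + 3.4512 + 5.9266 = 22.124
Step 3: Objective decrease = 0.5 * g^T H^(-1) g = 11.062


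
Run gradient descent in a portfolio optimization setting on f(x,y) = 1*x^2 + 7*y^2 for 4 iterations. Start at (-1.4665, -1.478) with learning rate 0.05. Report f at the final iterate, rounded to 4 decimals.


Gradient descent on f(x,y) = 1*x^2 + 7*y^2.
Starting point: (-1.4665, -1.478), alpha = 0.05
Step 1: grad_x = 2*1*-1.4665 = -2.933, grad_y = 2*7*-1.478 = -20.692
  x_1 = -1.4665 - 0.05*-2.933 = -1.3199
  y_1 = -1.478 - 0.05*-20.692 = -0.4434
Step 2: grad_x = 2*1*-1.3199 = -2.6397, grad_y = 2*7*-0.4434 = -6.2076
  x_2 = -1.3199 - 0.05*-2.6397 = -1.1879
  y_2 = -0.4434 - 0.05*-6.2076 = -0.133
Step 3: grad_x = 2*1*-1.1879 = -2.3757, grad_y = 2*7*-0.133 = -1.8623
  x_3 = -1.1879 - 0.05*-2.3757 = -1.0691
  y_3 = -0.133 - 0.05*-1.8623 = -0.0399
Step 4: grad_x = 2*1*-1.0691 = -2.1382, grad_y = 2*7*-0.0399 = -0.5587
  x_4 = -1.0691 - 0.05*-2.1382 = -0.9622
  y_4 = -0.0399 - 0.05*-0.5587 = -0.012
f(-0.9622, -0.012) = 1*(-0.9622)^2 + 7*(-0.012)^2 = 0.9268


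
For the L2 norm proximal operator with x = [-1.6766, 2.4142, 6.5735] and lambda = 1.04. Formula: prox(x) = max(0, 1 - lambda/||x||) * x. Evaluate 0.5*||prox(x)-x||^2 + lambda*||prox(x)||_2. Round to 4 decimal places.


Step 1: Compute ||x||.
||x|| = 7.2007
Step 2: Compute scaling factor.
scale = max(0, 1 - 1.04/7.2007) = 0.8556
Step 3: prox(x) = [-1.4344, 2.0655, 5.6241]
||prox(x)|| = 6.1607
Step 4: Proximal objective.
0.5*||prox-x||^2 = 0.5408
lambda*||prox|| = 6.4071
Total = 6.9479


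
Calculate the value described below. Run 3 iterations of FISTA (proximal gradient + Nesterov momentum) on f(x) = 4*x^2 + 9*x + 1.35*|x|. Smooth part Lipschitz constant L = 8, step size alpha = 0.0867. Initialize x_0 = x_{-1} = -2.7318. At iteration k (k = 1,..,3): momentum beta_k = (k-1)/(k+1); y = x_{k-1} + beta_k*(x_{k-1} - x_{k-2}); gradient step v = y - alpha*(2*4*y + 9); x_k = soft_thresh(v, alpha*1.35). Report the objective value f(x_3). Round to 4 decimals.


FISTA on f(x) = 4*x^2 + 9*x + 1.35*|x|
L = 8, alpha = 0.0867
Iteration 1: beta = 0.0, y = -2.7318 + 0.0*(-2.7318 + 2.7318) = -2.7318
  grad(y) = -12.8544, v = y - alpha*grad = -1.6173
  prox(v) = soft_thresh(-1.6173, 0.117) = -1.5003
Iteration 2: beta = 0.3333, y = -1.5003 + 0.3333*(-1.5003 + 2.7318) = -1.0898
  grad(y) = 0.2818, v = y - alpha*grad = -1.1142
  prox(v) = soft_thresh(-1.1142, 0.117) = -0.9972
Iteration 3: beta = 0.5, y = -0.9972 + 0.5*(-0.9972 + 1.5003) = -0.7456
  grad(y) = 3.0352, v = y - alpha*grad = -1.0088
  prox(v) = soft_thresh(-1.0088, 0.117) = -0.8917
f(x_3) = 4*(-0.8917)^2 + 9*(-0.8917) + 1.35*|-0.8917| = -3.641


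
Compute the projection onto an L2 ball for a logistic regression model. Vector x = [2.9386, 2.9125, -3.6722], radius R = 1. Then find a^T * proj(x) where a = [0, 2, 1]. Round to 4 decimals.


Step 1: Compute ||x|| (intermediates to 6 decimals).
||x|| = sqrt(2.9386^2 + 2.9125^2 + (-3.6722)^2) = 5.532005
Step 2: Project.
Since ||x|| > R, scale = R/||x|| = 1/5.532005 = 0.180766, proj(x) = scale * x
proj(x) = [0.531199, 0.526481, -0.663809]
Step 3: Dot product.
a^T * proj(x) = 0*0.531199 + 2*0.526481 + 1*(-0.663809) = 0.3892


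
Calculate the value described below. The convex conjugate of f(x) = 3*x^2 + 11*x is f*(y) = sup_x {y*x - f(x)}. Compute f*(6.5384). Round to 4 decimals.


f*(y) = sup_x {y*x - a*x^2 - b*x} = sup_x {(y-b)*x - a*x^2}
FOC: (y - b) - 2a*x = 0 => x* = (y - b)/(2a)
x* = (6.5384 - 11)/(2*3) = -0.7436
f*(6.5384) = (y-b)^2/(4a) = (6.5384 - 11)^2/(4*3)
= 19.9059/12 = 1.6588


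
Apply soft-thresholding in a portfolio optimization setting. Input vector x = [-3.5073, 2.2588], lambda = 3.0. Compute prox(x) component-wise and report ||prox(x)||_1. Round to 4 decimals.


Soft-thresholding with lambda = 3.0:
prox(-3.5073) = sign(-3.5073)*max(|-3.5073| - 3.0, 0) = -0.5073
prox(2.2588) = sign(2.2588)*max(|2.2588| - 3.0, 0) = 0.0
prox(x) = [-0.5073, 0.0]
||prox(x)||_1 = 0.5073 + 0.0 = 0.5073


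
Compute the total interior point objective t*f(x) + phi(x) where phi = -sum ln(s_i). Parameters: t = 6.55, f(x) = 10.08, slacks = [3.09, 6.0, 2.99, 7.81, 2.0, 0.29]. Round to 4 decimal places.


Step 1: Compute log-barrier.
ln values: [1.1282, 1.7918, 1.0953, 2.0554, 0.6931, -1.2379]
phi = -(1.1282 + 1.7918 + 1.0953 + 2.0554 + 0.6931 - 1.2379) = -5.5259
Step 2: Compute augmented objective.
t*f(x) = 6.55*10.08 = 66.024
Total = 66.024 - 5.5259 = 60.4981


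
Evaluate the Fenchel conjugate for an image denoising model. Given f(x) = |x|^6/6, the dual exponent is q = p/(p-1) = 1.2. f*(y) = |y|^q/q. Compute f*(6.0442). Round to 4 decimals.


The conjugate exponent q satisfies 1/p + 1/q = 1.
p = 6, so q = 6/(6 - 1) = 1.2
|y|^q = 6.0442^1.2 = 8.6618
f*(6.0442) = 8.6618 / 1.2 = 7.2181


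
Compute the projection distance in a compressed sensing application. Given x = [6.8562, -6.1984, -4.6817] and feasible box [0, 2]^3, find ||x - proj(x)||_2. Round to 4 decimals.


Project each component onto [0, 2].
clip(6.8562) = 2.0, clip(-6.1984) = 0.0, clip(-4.6817) = 0.0
Projection = [2.0, 0.0, 0.0]
Squared diffs: [23.5827, 38.4202, 21.9183]
Distance = sqrt(83.9212) = 9.1608


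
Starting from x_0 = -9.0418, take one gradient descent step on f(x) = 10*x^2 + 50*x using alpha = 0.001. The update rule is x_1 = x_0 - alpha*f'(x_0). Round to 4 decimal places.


We compute the gradient at x_0 and apply the update.
f'(x) = 20*x + 50
f'(-9.0418) = 20*-9.0418 + 50 = -130.836
x_1 = -9.0418 - 0.001*-130.836 = -8.911


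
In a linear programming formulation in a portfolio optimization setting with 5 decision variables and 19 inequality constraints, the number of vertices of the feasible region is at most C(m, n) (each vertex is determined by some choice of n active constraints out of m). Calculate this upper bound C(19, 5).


Each vertex corresponds to some choice of n active constraints out of m, so the number of vertices is at most C(m, n) = m! / (n!(m-n)!).
m = 19, n = 5
Numerator: 19 * 18 * 17 * 16 * 15
Denominator: 5! = 120
C(19, 5) = 11628


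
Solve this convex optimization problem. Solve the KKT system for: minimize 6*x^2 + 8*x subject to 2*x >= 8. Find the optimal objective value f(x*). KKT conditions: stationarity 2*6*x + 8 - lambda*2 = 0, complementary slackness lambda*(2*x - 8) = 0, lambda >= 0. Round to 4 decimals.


Step 1: Try lambda = 0 (constraint inactive).
x_unc = -8/(2*6) = -0.6667
Check: 2*-0.6667 = -1.3334 < 8 -- violated!
Step 2: Constraint must be active: 2*x = 8
x* = 8/2 = 4.0
lambda = (2*6*4.0 + 8)/2 = 28.0
Step 3: Compute optimal value.
f(x*) = 6*4.0^2 + 8*4.0 = 128.0
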